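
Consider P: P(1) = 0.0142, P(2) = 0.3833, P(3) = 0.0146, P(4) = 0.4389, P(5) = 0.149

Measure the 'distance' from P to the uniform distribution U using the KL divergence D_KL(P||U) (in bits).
0.6848 bits

U(i) = 1/5 for all i

D_KL(P||U) = Σ P(x) log₂(P(x) / (1/5))
           = Σ P(x) log₂(P(x)) + log₂(5)
           = log₂(5) - H(P)

H(P) = -Σ P(x) log₂(P(x)):
  -P(1)·log₂(P(1)) = -(0.0142)·log₂(0.0142) = 0.08716
  -P(2)·log₂(P(2)) = -(0.3833)·log₂(0.3833) = 0.53028
  -P(3)·log₂(P(3)) = -(0.0146)·log₂(0.0146) = 0.08903
  -P(4)·log₂(P(4)) = -(0.4389)·log₂(0.4389) = 0.52143
  -P(5)·log₂(P(5)) = -(0.149)·log₂(0.149) = 0.40925
H(P) = 0.08716 + 0.53028 + 0.08903 + 0.52143 + 0.40925 = 1.63715 bits

log₂(5) = 2.32193 bits

D_KL(P||U) = 2.32193 - 1.63715 = 0.68478 ≈ 0.6848 bits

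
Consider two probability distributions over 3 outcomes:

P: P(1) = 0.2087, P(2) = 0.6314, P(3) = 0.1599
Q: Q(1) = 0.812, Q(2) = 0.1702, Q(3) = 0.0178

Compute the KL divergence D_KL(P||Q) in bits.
1.2916 bits

D_KL(P||Q) = Σ P(x) log₂(P(x)/Q(x))

Computing term by term:
  P(1)·log₂(P(1)/Q(1)) = 0.2087·log₂(0.2087/0.812) = -0.40906
  P(2)·log₂(P(2)/Q(2)) = 0.6314·log₂(0.6314/0.1702) = 1.19418
  P(3)·log₂(P(3)/Q(3)) = 0.1599·log₂(0.1599/0.0178) = 0.50644

D_KL(P||Q) = -0.40906 + 1.19418 + 0.50644 = 1.29156 ≈ 1.2916 bits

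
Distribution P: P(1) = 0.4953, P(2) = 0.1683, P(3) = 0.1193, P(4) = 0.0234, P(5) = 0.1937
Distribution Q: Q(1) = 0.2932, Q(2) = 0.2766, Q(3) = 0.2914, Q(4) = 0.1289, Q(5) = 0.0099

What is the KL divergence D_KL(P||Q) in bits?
0.8737 bits

D_KL(P||Q) = Σ P(x) log₂(P(x)/Q(x))

Computing term by term:
  P(1)·log₂(P(1)/Q(1)) = 0.4953·log₂(0.4953/0.2932) = 0.37465
  P(2)·log₂(P(2)/Q(2)) = 0.1683·log₂(0.1683/0.2766) = -0.12063
  P(3)·log₂(P(3)/Q(3)) = 0.1193·log₂(0.1193/0.2914) = -0.15371
  P(4)·log₂(P(4)/Q(4)) = 0.0234·log₂(0.0234/0.1289) = -0.05760
  P(5)·log₂(P(5)/Q(5)) = 0.1937·log₂(0.1937/0.0099) = 0.83102

D_KL(P||Q) = 0.37465 - 0.12063 - 0.15371 - 0.05760 + 0.83102 = 0.87373 ≈ 0.8737 bits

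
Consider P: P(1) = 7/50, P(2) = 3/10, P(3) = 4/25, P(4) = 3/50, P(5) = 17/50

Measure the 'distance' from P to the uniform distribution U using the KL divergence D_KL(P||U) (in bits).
0.2080 bits

U(i) = 1/5 for all i

D_KL(P||U) = Σ P(x) log₂(P(x) / (1/5))
           = Σ P(x) log₂(P(x)) + log₂(5)
           = log₂(5) - H(P)

H(P) = -Σ P(x) log₂(P(x)):
  -P(1)·log₂(P(1)) = -(7/50)·log₂(7/50) = 0.39711
  -P(2)·log₂(P(2)) = -(3/10)·log₂(3/10) = 0.52109
  -P(3)·log₂(P(3)) = -(4/25)·log₂(4/25) = 0.42302
  -P(4)·log₂(P(4)) = -(3/50)·log₂(3/50) = 0.24353
  -P(5)·log₂(P(5)) = -(17/50)·log₂(17/50) = 0.52917
H(P) = 0.39711 + 0.52109 + 0.42302 + 0.24353 + 0.52917 = 2.11392 bits

log₂(5) = 2.32193 bits

D_KL(P||U) = 2.32193 - 2.11392 = 0.20801 ≈ 0.2080 bits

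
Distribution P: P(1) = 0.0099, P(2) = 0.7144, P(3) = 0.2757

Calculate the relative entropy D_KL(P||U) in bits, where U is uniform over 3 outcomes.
0.6599 bits

U(i) = 1/3 for all i

D_KL(P||U) = Σ P(x) log₂(P(x) / (1/3))
           = Σ P(x) log₂(P(x)) + log₂(3)
           = log₂(3) - H(P)

H(P) = -Σ P(x) log₂(P(x)):
  -P(1)·log₂(P(1)) = -(0.0099)·log₂(0.0099) = 0.06592
  -P(2)·log₂(P(2)) = -(0.7144)·log₂(0.7144) = 0.34662
  -P(3)·log₂(P(3)) = -(0.2757)·log₂(0.2757) = 0.51248
H(P) = 0.06592 + 0.34662 + 0.51248 = 0.92502 bits

log₂(3) = 1.58496 bits

D_KL(P||U) = 1.58496 - 0.92502 = 0.65994 ≈ 0.6599 bits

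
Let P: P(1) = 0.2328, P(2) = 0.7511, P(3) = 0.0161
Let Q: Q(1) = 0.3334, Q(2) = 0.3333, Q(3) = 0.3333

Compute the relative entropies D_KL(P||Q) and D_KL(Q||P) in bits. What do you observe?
D_KL(P||Q) = 0.6894 bits, D_KL(Q||P) = 1.2392 bits. The two directions give different values (D_KL(Q||P) exceeds D_KL(P||Q) by 0.5498 bits): KL divergence is asymmetric.

D_KL(P||Q) = Σ P(x) log₂(P(x)/Q(x))

Computing term by term:
  P(1)·log₂(P(1)/Q(1)) = 0.2328·log₂(0.2328/0.3334) = -0.12063
  P(2)·log₂(P(2)/Q(2)) = 0.7511·log₂(0.7511/0.3333) = 0.88043
  P(3)·log₂(P(3)/Q(3)) = 0.0161·log₂(0.0161/0.3333) = -0.07038

D_KL(P||Q) = -0.12063 + 0.88043 - 0.07038 = 0.68942 ≈ 0.6894 bits

D_KL(Q||P) = Σ Q(x) log₂(Q(x)/P(x))

Computing term by term:
  Q(1)·log₂(Q(1)/P(1)) = 0.3334·log₂(0.3334/0.2328) = 0.17276
  Q(2)·log₂(Q(2)/P(2)) = 0.3333·log₂(0.3333/0.7511) = -0.39069
  Q(3)·log₂(Q(3)/P(3)) = 0.3333·log₂(0.3333/0.0161) = 1.45708

D_KL(Q||P) = 0.17276 - 0.39069 + 1.45708 = 1.23915 ≈ 1.2392 bits

These are NOT equal (difference: 0.5498 bits). KL divergence is asymmetric: D_KL(P||Q) ≠ D_KL(Q||P) in general.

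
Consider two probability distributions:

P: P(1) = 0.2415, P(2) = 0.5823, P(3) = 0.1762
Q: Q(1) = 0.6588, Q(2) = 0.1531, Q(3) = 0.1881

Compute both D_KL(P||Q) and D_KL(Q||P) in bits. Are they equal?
D_KL(P||Q) = 0.7560 bits, D_KL(Q||P) = 0.6765 bits. No, they are not equal.

D_KL(P||Q) = Σ P(x) log₂(P(x)/Q(x))

Computing term by term:
  P(1)·log₂(P(1)/Q(1)) = 0.2415·log₂(0.2415/0.6588) = -0.34965
  P(2)·log₂(P(2)/Q(2)) = 0.5823·log₂(0.5823/0.1531) = 1.12226
  P(3)·log₂(P(3)/Q(3)) = 0.1762·log₂(0.1762/0.1881) = -0.01661

D_KL(P||Q) = -0.34965 + 1.12226 - 0.01661 = 0.75600 ≈ 0.7560 bits

D_KL(Q||P) = Σ Q(x) log₂(Q(x)/P(x))

Computing term by term:
  Q(1)·log₂(Q(1)/P(1)) = 0.6588·log₂(0.6588/0.2415) = 0.95382
  Q(2)·log₂(Q(2)/P(2)) = 0.1531·log₂(0.1531/0.5823) = -0.29507
  Q(3)·log₂(Q(3)/P(3)) = 0.1881·log₂(0.1881/0.1762) = 0.01774

D_KL(Q||P) = 0.95382 - 0.29507 + 0.01774 = 0.67649 ≈ 0.6765 bits

These are NOT equal (difference: 0.0795 bits). KL divergence is asymmetric: D_KL(P||Q) ≠ D_KL(Q||P) in general.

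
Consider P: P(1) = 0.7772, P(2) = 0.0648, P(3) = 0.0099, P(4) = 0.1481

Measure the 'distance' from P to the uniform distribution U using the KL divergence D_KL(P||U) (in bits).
0.9876 bits

U(i) = 1/4 for all i

D_KL(P||U) = Σ P(x) log₂(P(x) / (1/4))
           = Σ P(x) log₂(P(x)) + log₂(4)
           = log₂(4) - H(P)

H(P) = -Σ P(x) log₂(P(x)):
  -P(1)·log₂(P(1)) = -(0.7772)·log₂(0.7772) = 0.28262
  -P(2)·log₂(P(2)) = -(0.0648)·log₂(0.0648) = 0.25582
  -P(3)·log₂(P(3)) = -(0.0099)·log₂(0.0099) = 0.06592
  -P(4)·log₂(P(4)) = -(0.1481)·log₂(0.1481) = 0.40807
H(P) = 0.28262 + 0.25582 + 0.06592 + 0.40807 = 1.01243 bits

log₂(4) = 2.00000 bits

D_KL(P||U) = 2.00000 - 1.01243 = 0.98757 ≈ 0.9876 bits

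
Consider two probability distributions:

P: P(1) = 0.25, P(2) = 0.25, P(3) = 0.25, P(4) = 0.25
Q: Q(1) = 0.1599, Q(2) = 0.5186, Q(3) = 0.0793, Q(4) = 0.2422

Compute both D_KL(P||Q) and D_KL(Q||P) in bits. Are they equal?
D_KL(P||Q) = 0.3236 bits, D_KL(Q||P) = 0.3004 bits. No, they are not equal.

D_KL(P||Q) = Σ P(x) log₂(P(x)/Q(x))

Computing term by term:
  P(1)·log₂(P(1)/Q(1)) = 0.25·log₂(0.25/0.1599) = 0.16119
  P(2)·log₂(P(2)/Q(2)) = 0.25·log₂(0.25/0.5186) = -0.26317
  P(3)·log₂(P(3)/Q(3)) = 0.25·log₂(0.25/0.0793) = 0.41413
  P(4)·log₂(P(4)/Q(4)) = 0.25·log₂(0.25/0.2422) = 0.01143

D_KL(P||Q) = 0.16119 - 0.26317 + 0.41413 + 0.01143 = 0.32358 ≈ 0.3236 bits

D_KL(Q||P) = Σ Q(x) log₂(Q(x)/P(x))

Computing term by term:
  Q(1)·log₂(Q(1)/P(1)) = 0.1599·log₂(0.1599/0.25) = -0.10310
  Q(2)·log₂(Q(2)/P(2)) = 0.5186·log₂(0.5186/0.25) = 0.54593
  Q(3)·log₂(Q(3)/P(3)) = 0.0793·log₂(0.0793/0.25) = -0.13136
  Q(4)·log₂(Q(4)/P(4)) = 0.2422·log₂(0.2422/0.25) = -0.01108

D_KL(Q||P) = -0.10310 + 0.54593 - 0.13136 - 0.01108 = 0.30039 ≈ 0.3004 bits

These are NOT equal (difference: 0.0232 bits). KL divergence is asymmetric: D_KL(P||Q) ≠ D_KL(Q||P) in general.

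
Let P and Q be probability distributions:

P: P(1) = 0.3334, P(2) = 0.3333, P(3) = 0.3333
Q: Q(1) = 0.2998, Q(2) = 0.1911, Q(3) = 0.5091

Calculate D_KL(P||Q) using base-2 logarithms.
0.1149 bits

D_KL(P||Q) = Σ P(x) log₂(P(x)/Q(x))

Computing term by term:
  P(1)·log₂(P(1)/Q(1)) = 0.3334·log₂(0.3334/0.2998) = 0.05109
  P(2)·log₂(P(2)/Q(2)) = 0.3333·log₂(0.3333/0.1911) = 0.26747
  P(3)·log₂(P(3)/Q(3)) = 0.3333·log₂(0.3333/0.5091) = -0.20369

D_KL(P||Q) = 0.05109 + 0.26747 - 0.20369 = 0.11487 ≈ 0.1149 bits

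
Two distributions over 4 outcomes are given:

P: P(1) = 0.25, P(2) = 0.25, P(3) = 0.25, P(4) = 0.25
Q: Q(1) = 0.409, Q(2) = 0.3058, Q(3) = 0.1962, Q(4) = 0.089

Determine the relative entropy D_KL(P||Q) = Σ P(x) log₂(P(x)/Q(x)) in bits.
0.2097 bits

D_KL(P||Q) = Σ P(x) log₂(P(x)/Q(x))

Computing term by term:
  P(1)·log₂(P(1)/Q(1)) = 0.25·log₂(0.25/0.409) = -0.17754
  P(2)·log₂(P(2)/Q(2)) = 0.25·log₂(0.25/0.3058) = -0.07267
  P(3)·log₂(P(3)/Q(3)) = 0.25·log₂(0.25/0.1962) = 0.08740
  P(4)·log₂(P(4)/Q(4)) = 0.25·log₂(0.25/0.089) = 0.37251

D_KL(P||Q) = -0.17754 - 0.07267 + 0.08740 + 0.37251 = 0.20970 ≈ 0.2097 bits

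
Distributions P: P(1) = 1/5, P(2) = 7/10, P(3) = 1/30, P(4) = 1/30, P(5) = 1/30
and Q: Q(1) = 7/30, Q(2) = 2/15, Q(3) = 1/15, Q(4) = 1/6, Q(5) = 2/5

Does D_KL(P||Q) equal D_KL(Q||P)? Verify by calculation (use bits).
D_KL(P||Q) = 1.3999 bits, D_KL(Q||P) = 1.6206 bits. No — D_KL(P||Q) ≠ D_KL(Q||P) for this pair.

D_KL(P||Q) = Σ P(x) log₂(P(x)/Q(x))

Computing term by term:
  P(1)·log₂(P(1)/Q(1)) = (1/5)·log₂((1/5)/(7/30)) = -0.04448
  P(2)·log₂(P(2)/Q(2)) = (7/10)·log₂((7/10)/(2/15)) = 1.67462
  P(3)·log₂(P(3)/Q(3)) = (1/30)·log₂((1/30)/(1/15)) = -0.03333
  P(4)·log₂(P(4)/Q(4)) = (1/30)·log₂((1/30)/(1/6)) = -0.07740
  P(5)·log₂(P(5)/Q(5)) = (1/30)·log₂((1/30)/(2/5)) = -0.11950

D_KL(P||Q) = -0.04448 + 1.67462 - 0.03333 - 0.07740 - 0.11950 = 1.39991 ≈ 1.3999 bits

D_KL(Q||P) = Σ Q(x) log₂(Q(x)/P(x))

Computing term by term:
  Q(1)·log₂(Q(1)/P(1)) = (7/30)·log₂((7/30)/(1/5)) = 0.05189
  Q(2)·log₂(Q(2)/P(2)) = (2/15)·log₂((2/15)/(7/10)) = -0.31898
  Q(3)·log₂(Q(3)/P(3)) = (1/15)·log₂((1/15)/(1/30)) = 0.06667
  Q(4)·log₂(Q(4)/P(4)) = (1/6)·log₂((1/6)/(1/30)) = 0.38699
  Q(5)·log₂(Q(5)/P(5)) = (2/5)·log₂((2/5)/(1/30)) = 1.43399

D_KL(Q||P) = 0.05189 - 0.31898 + 0.06667 + 0.38699 + 1.43399 = 1.62056 ≈ 1.6206 bits

These are NOT equal (difference: 0.2207 bits). KL divergence is asymmetric: D_KL(P||Q) ≠ D_KL(Q||P) in general.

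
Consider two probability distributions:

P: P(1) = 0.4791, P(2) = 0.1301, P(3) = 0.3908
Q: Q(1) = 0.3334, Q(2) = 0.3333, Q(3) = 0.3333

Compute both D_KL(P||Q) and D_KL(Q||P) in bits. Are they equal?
D_KL(P||Q) = 0.1638 bits, D_KL(Q||P) = 0.2014 bits. No, they are not equal.

D_KL(P||Q) = Σ P(x) log₂(P(x)/Q(x))

Computing term by term:
  P(1)·log₂(P(1)/Q(1)) = 0.4791·log₂(0.4791/0.3334) = 0.25060
  P(2)·log₂(P(2)/Q(2)) = 0.1301·log₂(0.1301/0.3333) = -0.17657
  P(3)·log₂(P(3)/Q(3)) = 0.3908·log₂(0.3908/0.3333) = 0.08973

D_KL(P||Q) = 0.25060 - 0.17657 + 0.08973 = 0.16376 ≈ 0.1638 bits

D_KL(Q||P) = Σ Q(x) log₂(Q(x)/P(x))

Computing term by term:
  Q(1)·log₂(Q(1)/P(1)) = 0.3334·log₂(0.3334/0.4791) = -0.17439
  Q(2)·log₂(Q(2)/P(2)) = 0.3333·log₂(0.3333/0.1301) = 0.45235
  Q(3)·log₂(Q(3)/P(3)) = 0.3333·log₂(0.3333/0.3908) = -0.07653

D_KL(Q||P) = -0.17439 + 0.45235 - 0.07653 = 0.20143 ≈ 0.2014 bits

These are NOT equal (difference: 0.0376 bits). KL divergence is asymmetric: D_KL(P||Q) ≠ D_KL(Q||P) in general.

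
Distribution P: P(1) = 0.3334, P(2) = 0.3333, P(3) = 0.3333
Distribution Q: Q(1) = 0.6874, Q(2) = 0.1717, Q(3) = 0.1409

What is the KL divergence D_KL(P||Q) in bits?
0.3849 bits

D_KL(P||Q) = Σ P(x) log₂(P(x)/Q(x))

Computing term by term:
  P(1)·log₂(P(1)/Q(1)) = 0.3334·log₂(0.3334/0.6874) = -0.34803
  P(2)·log₂(P(2)/Q(2)) = 0.3333·log₂(0.3333/0.1717) = 0.31895
  P(3)·log₂(P(3)/Q(3)) = 0.3333·log₂(0.3333/0.1409) = 0.41401

D_KL(P||Q) = -0.34803 + 0.31895 + 0.41401 = 0.38493 ≈ 0.3849 bits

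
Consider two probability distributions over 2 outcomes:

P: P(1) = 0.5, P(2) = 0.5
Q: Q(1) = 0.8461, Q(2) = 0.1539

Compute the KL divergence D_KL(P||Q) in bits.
0.4705 bits

D_KL(P||Q) = Σ P(x) log₂(P(x)/Q(x))

Computing term by term:
  P(1)·log₂(P(1)/Q(1)) = 0.5·log₂(0.5/0.8461) = -0.37945
  P(2)·log₂(P(2)/Q(2)) = 0.5·log₂(0.5/0.1539) = 0.84997

D_KL(P||Q) = -0.37945 + 0.84997 = 0.47052 ≈ 0.4705 bits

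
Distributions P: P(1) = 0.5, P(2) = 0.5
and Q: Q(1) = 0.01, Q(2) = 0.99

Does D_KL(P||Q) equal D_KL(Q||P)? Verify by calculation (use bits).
D_KL(P||Q) = 2.3292 bits, D_KL(Q||P) = 0.9192 bits. No — D_KL(P||Q) ≠ D_KL(Q||P) for this pair.

D_KL(P||Q) = Σ P(x) log₂(P(x)/Q(x))

Computing term by term:
  P(1)·log₂(P(1)/Q(1)) = 0.5·log₂(0.5/0.01) = 2.82193
  P(2)·log₂(P(2)/Q(2)) = 0.5·log₂(0.5/0.99) = -0.49275

D_KL(P||Q) = 2.82193 - 0.49275 = 2.32918 ≈ 2.3292 bits

D_KL(Q||P) = Σ Q(x) log₂(Q(x)/P(x))

Computing term by term:
  Q(1)·log₂(Q(1)/P(1)) = 0.01·log₂(0.01/0.5) = -0.05644
  Q(2)·log₂(Q(2)/P(2)) = 0.99·log₂(0.99/0.5) = 0.97565

D_KL(Q||P) = -0.05644 + 0.97565 = 0.91921 ≈ 0.9192 bits

These are NOT equal (difference: 1.4100 bits). KL divergence is asymmetric: D_KL(P||Q) ≠ D_KL(Q||P) in general.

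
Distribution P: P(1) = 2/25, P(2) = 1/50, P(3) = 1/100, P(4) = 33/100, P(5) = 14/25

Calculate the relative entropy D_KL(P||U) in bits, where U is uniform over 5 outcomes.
0.8548 bits

U(i) = 1/5 for all i

D_KL(P||U) = Σ P(x) log₂(P(x) / (1/5))
           = Σ P(x) log₂(P(x)) + log₂(5)
           = log₂(5) - H(P)

H(P) = -Σ P(x) log₂(P(x)):
  -P(1)·log₂(P(1)) = -(2/25)·log₂(2/25) = 0.29151
  -P(2)·log₂(P(2)) = -(1/50)·log₂(1/50) = 0.11288
  -P(3)·log₂(P(3)) = -(1/100)·log₂(1/100) = 0.06644
  -P(4)·log₂(P(4)) = -(33/100)·log₂(33/100) = 0.52782
  -P(5)·log₂(P(5)) = -(14/25)·log₂(14/25) = 0.46844
H(P) = 0.29151 + 0.11288 + 0.06644 + 0.52782 + 0.46844 = 1.46709 bits

log₂(5) = 2.32193 bits

D_KL(P||U) = 2.32193 - 1.46709 = 0.85484 ≈ 0.8548 bits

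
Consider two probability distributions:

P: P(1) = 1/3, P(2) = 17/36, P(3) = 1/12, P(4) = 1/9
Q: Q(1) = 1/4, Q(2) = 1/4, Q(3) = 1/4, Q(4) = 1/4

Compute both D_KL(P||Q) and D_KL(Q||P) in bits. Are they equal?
D_KL(P||Q) = 0.3096 bits, D_KL(Q||P) = 0.3556 bits. No, they are not equal.

D_KL(P||Q) = Σ P(x) log₂(P(x)/Q(x))

Computing term by term:
  P(1)·log₂(P(1)/Q(1)) = (1/3)·log₂((1/3)/(1/4)) = 0.13835
  P(2)·log₂(P(2)/Q(2)) = (17/36)·log₂((17/36)/(1/4)) = 0.43328
  P(3)·log₂(P(3)/Q(3)) = (1/12)·log₂((1/12)/(1/4)) = -0.13208
  P(4)·log₂(P(4)/Q(4)) = (1/9)·log₂((1/9)/(1/4)) = -0.12999

D_KL(P||Q) = 0.13835 + 0.43328 - 0.13208 - 0.12999 = 0.30956 ≈ 0.3096 bits

D_KL(Q||P) = Σ Q(x) log₂(Q(x)/P(x))

Computing term by term:
  Q(1)·log₂(Q(1)/P(1)) = (1/4)·log₂((1/4)/(1/3)) = -0.10376
  Q(2)·log₂(Q(2)/P(2)) = (1/4)·log₂((1/4)/(17/36)) = -0.22938
  Q(3)·log₂(Q(3)/P(3)) = (1/4)·log₂((1/4)/(1/12)) = 0.39624
  Q(4)·log₂(Q(4)/P(4)) = (1/4)·log₂((1/4)/(1/9)) = 0.29248

D_KL(Q||P) = -0.10376 - 0.22938 + 0.39624 + 0.29248 = 0.35558 ≈ 0.3556 bits

These are NOT equal (difference: 0.0460 bits). KL divergence is asymmetric: D_KL(P||Q) ≠ D_KL(Q||P) in general.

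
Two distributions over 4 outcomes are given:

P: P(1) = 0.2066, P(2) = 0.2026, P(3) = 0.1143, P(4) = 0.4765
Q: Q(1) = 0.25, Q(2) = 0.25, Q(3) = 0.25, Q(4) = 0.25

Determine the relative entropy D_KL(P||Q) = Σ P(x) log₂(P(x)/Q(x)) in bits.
0.1961 bits

D_KL(P||Q) = Σ P(x) log₂(P(x)/Q(x))

Computing term by term:
  P(1)·log₂(P(1)/Q(1)) = 0.2066·log₂(0.2066/0.25) = -0.05683
  P(2)·log₂(P(2)/Q(2)) = 0.2026·log₂(0.2026/0.25) = -0.06145
  P(3)·log₂(P(3)/Q(3)) = 0.1143·log₂(0.1143/0.25) = -0.12906
  P(4)·log₂(P(4)/Q(4)) = 0.4765·log₂(0.4765/0.25) = 0.44341

D_KL(P||Q) = -0.05683 - 0.06145 - 0.12906 + 0.44341 = 0.19607 ≈ 0.1961 bits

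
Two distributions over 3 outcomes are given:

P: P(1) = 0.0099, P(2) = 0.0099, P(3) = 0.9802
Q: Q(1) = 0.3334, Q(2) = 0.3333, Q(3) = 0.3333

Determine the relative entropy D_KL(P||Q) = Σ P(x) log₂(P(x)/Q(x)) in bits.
1.4250 bits

D_KL(P||Q) = Σ P(x) log₂(P(x)/Q(x))

Computing term by term:
  P(1)·log₂(P(1)/Q(1)) = 0.0099·log₂(0.0099/0.3334) = -0.05023
  P(2)·log₂(P(2)/Q(2)) = 0.0099·log₂(0.0099/0.3333) = -0.05023
  P(3)·log₂(P(3)/Q(3)) = 0.9802·log₂(0.9802/0.3333) = 1.52544

D_KL(P||Q) = -0.05023 - 0.05023 + 1.52544 = 1.42498 ≈ 1.4250 bits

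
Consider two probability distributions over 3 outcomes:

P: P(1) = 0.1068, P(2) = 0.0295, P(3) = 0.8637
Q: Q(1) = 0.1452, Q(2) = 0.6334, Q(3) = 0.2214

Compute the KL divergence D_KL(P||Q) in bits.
1.5184 bits

D_KL(P||Q) = Σ P(x) log₂(P(x)/Q(x))

Computing term by term:
  P(1)·log₂(P(1)/Q(1)) = 0.1068·log₂(0.1068/0.1452) = -0.04733
  P(2)·log₂(P(2)/Q(2)) = 0.0295·log₂(0.0295/0.6334) = -0.13052
  P(3)·log₂(P(3)/Q(3)) = 0.8637·log₂(0.8637/0.2214) = 1.69620

D_KL(P||Q) = -0.04733 - 0.13052 + 1.69620 = 1.51835 ≈ 1.5184 bits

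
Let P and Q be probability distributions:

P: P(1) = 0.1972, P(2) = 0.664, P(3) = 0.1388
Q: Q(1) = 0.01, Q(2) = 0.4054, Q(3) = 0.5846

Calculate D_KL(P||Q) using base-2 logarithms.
1.0330 bits

D_KL(P||Q) = Σ P(x) log₂(P(x)/Q(x))

Computing term by term:
  P(1)·log₂(P(1)/Q(1)) = 0.1972·log₂(0.1972/0.01) = 0.84827
  P(2)·log₂(P(2)/Q(2)) = 0.664·log₂(0.664/0.4054) = 0.47266
  P(3)·log₂(P(3)/Q(3)) = 0.1388·log₂(0.1388/0.5846) = -0.28793

D_KL(P||Q) = 0.84827 + 0.47266 - 0.28793 = 1.03300 ≈ 1.0330 bits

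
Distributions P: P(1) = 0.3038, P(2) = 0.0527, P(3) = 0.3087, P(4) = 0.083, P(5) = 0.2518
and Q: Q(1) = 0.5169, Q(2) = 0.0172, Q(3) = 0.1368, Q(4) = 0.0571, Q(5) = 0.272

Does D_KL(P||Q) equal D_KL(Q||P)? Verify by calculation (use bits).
D_KL(P||Q) = 0.2314 bits, D_KL(Q||P) = 0.2074 bits. No — D_KL(P||Q) ≠ D_KL(Q||P) for this pair.

D_KL(P||Q) = Σ P(x) log₂(P(x)/Q(x))

Computing term by term:
  P(1)·log₂(P(1)/Q(1)) = 0.3038·log₂(0.3038/0.5169) = -0.23294
  P(2)·log₂(P(2)/Q(2)) = 0.0527·log₂(0.0527/0.0172) = 0.08513
  P(3)·log₂(P(3)/Q(3)) = 0.3087·log₂(0.3087/0.1368) = 0.36246
  P(4)·log₂(P(4)/Q(4)) = 0.083·log₂(0.083/0.0571) = 0.04479
  P(5)·log₂(P(5)/Q(5)) = 0.2518·log₂(0.2518/0.272) = -0.02803

D_KL(P||Q) = -0.23294 + 0.08513 + 0.36246 + 0.04479 - 0.02803 = 0.23141 ≈ 0.2314 bits

D_KL(Q||P) = Σ Q(x) log₂(Q(x)/P(x))

Computing term by term:
  Q(1)·log₂(Q(1)/P(1)) = 0.5169·log₂(0.5169/0.3038) = 0.39634
  Q(2)·log₂(Q(2)/P(2)) = 0.0172·log₂(0.0172/0.0527) = -0.02778
  Q(3)·log₂(Q(3)/P(3)) = 0.1368·log₂(0.1368/0.3087) = -0.16062
  Q(4)·log₂(Q(4)/P(4)) = 0.0571·log₂(0.0571/0.083) = -0.03081
  Q(5)·log₂(Q(5)/P(5)) = 0.272·log₂(0.272/0.2518) = 0.03028

D_KL(Q||P) = 0.39634 - 0.02778 - 0.16062 - 0.03081 + 0.03028 = 0.20741 ≈ 0.2074 bits

These are NOT equal (difference: 0.0240 bits). KL divergence is asymmetric: D_KL(P||Q) ≠ D_KL(Q||P) in general.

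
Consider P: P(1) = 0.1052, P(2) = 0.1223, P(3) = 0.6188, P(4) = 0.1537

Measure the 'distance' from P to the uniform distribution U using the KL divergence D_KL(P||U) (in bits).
0.4437 bits

U(i) = 1/4 for all i

D_KL(P||U) = Σ P(x) log₂(P(x) / (1/4))
           = Σ P(x) log₂(P(x)) + log₂(4)
           = log₂(4) - H(P)

H(P) = -Σ P(x) log₂(P(x)):
  -P(1)·log₂(P(1)) = -(0.1052)·log₂(0.1052) = 0.34177
  -P(2)·log₂(P(2)) = -(0.1223)·log₂(0.1223) = 0.37075
  -P(3)·log₂(P(3)) = -(0.6188)·log₂(0.6188) = 0.42849
  -P(4)·log₂(P(4)) = -(0.1537)·log₂(0.1537) = 0.41527
H(P) = 0.34177 + 0.37075 + 0.42849 + 0.41527 = 1.55628 bits

log₂(4) = 2.00000 bits

D_KL(P||U) = 2.00000 - 1.55628 = 0.44372 ≈ 0.4437 bits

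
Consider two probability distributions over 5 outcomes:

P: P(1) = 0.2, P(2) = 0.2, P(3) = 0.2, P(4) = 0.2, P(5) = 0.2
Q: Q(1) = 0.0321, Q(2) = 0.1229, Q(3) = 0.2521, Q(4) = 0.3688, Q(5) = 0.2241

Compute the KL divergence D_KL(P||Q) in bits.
0.3922 bits

D_KL(P||Q) = Σ P(x) log₂(P(x)/Q(x))

Computing term by term:
  P(1)·log₂(P(1)/Q(1)) = 0.2·log₂(0.2/0.0321) = 0.52787
  P(2)·log₂(P(2)/Q(2)) = 0.2·log₂(0.2/0.1229) = 0.14050
  P(3)·log₂(P(3)/Q(3)) = 0.2·log₂(0.2/0.2521) = -0.06680
  P(4)·log₂(P(4)/Q(4)) = 0.2·log₂(0.2/0.3688) = -0.17657
  P(5)·log₂(P(5)/Q(5)) = 0.2·log₂(0.2/0.2241) = -0.03283

D_KL(P||Q) = 0.52787 + 0.14050 - 0.06680 - 0.17657 - 0.03283 = 0.39217 ≈ 0.3922 bits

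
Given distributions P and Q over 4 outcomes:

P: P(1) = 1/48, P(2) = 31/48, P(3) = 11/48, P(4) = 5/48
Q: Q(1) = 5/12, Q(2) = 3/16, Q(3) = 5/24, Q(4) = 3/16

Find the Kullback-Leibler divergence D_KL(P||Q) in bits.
1.0055 bits

D_KL(P||Q) = Σ P(x) log₂(P(x)/Q(x))

Computing term by term:
  P(1)·log₂(P(1)/Q(1)) = (1/48)·log₂((1/48)/(5/12)) = -0.09004
  P(2)·log₂(P(2)/Q(2)) = (31/48)·log₂((31/48)/(3/16)) = 1.15234
  P(3)·log₂(P(3)/Q(3)) = (11/48)·log₂((11/48)/(5/24)) = 0.03151
  P(4)·log₂(P(4)/Q(4)) = (5/48)·log₂((5/48)/(3/16)) = -0.08833

D_KL(P||Q) = -0.09004 + 1.15234 + 0.03151 - 0.08833 = 1.00548 ≈ 1.0055 bits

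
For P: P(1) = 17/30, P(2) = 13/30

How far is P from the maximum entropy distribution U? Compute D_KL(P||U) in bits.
0.0129 bits

U(i) = 1/2 for all i

D_KL(P||U) = Σ P(x) log₂(P(x) / (1/2))
           = Σ P(x) log₂(P(x)) + log₂(2)
           = log₂(2) - H(P)

H(P) = -Σ P(x) log₂(P(x)):
  -P(1)·log₂(P(1)) = -(17/30)·log₂(17/30) = 0.46434
  -P(2)·log₂(P(2)) = -(13/30)·log₂(13/30) = 0.52280
H(P) = 0.46434 + 0.52280 = 0.98714 bits

log₂(2) = 1.00000 bits

D_KL(P||U) = 1.00000 - 0.98714 = 0.01286 ≈ 0.0129 bits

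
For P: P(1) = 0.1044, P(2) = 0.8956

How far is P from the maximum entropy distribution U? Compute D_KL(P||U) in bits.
0.5172 bits

U(i) = 1/2 for all i

D_KL(P||U) = Σ P(x) log₂(P(x) / (1/2))
           = Σ P(x) log₂(P(x)) + log₂(2)
           = log₂(2) - H(P)

H(P) = -Σ P(x) log₂(P(x)):
  -P(1)·log₂(P(1)) = -(0.1044)·log₂(0.1044) = 0.34032
  -P(2)·log₂(P(2)) = -(0.8956)·log₂(0.8956) = 0.14247
H(P) = 0.34032 + 0.14247 = 0.48279 bits

log₂(2) = 1.00000 bits

D_KL(P||U) = 1.00000 - 0.48279 = 0.51721 ≈ 0.5172 bits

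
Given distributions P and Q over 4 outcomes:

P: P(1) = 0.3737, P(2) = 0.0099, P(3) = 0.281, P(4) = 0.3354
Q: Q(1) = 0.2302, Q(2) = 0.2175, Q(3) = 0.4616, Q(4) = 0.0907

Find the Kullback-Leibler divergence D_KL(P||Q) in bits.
0.6487 bits

D_KL(P||Q) = Σ P(x) log₂(P(x)/Q(x))

Computing term by term:
  P(1)·log₂(P(1)/Q(1)) = 0.3737·log₂(0.3737/0.2302) = 0.26121
  P(2)·log₂(P(2)/Q(2)) = 0.0099·log₂(0.0099/0.2175) = -0.04413
  P(3)·log₂(P(3)/Q(3)) = 0.281·log₂(0.281/0.4616) = -0.20122
  P(4)·log₂(P(4)/Q(4)) = 0.3354·log₂(0.3354/0.0907) = 0.63280

D_KL(P||Q) = 0.26121 - 0.04413 - 0.20122 + 0.63280 = 0.64866 ≈ 0.6487 bits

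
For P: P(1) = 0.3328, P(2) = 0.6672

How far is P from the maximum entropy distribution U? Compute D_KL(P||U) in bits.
0.0822 bits

U(i) = 1/2 for all i

D_KL(P||U) = Σ P(x) log₂(P(x) / (1/2))
           = Σ P(x) log₂(P(x)) + log₂(2)
           = log₂(2) - H(P)

H(P) = -Σ P(x) log₂(P(x)):
  -P(1)·log₂(P(1)) = -(0.3328)·log₂(0.3328) = 0.52824
  -P(2)·log₂(P(2)) = -(0.6672)·log₂(0.6672) = 0.38952
H(P) = 0.52824 + 0.38952 = 0.91776 bits

log₂(2) = 1.00000 bits

D_KL(P||U) = 1.00000 - 0.91776 = 0.08224 ≈ 0.0822 bits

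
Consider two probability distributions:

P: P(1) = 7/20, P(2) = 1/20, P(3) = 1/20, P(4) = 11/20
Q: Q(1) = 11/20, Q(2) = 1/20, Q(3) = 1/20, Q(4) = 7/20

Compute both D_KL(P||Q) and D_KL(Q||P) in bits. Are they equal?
D_KL(P||Q) = 0.1304 bits, D_KL(Q||P) = 0.1304 bits. Yes, in this case they are equal (although KL divergence is not symmetric in general).

D_KL(P||Q) = Σ P(x) log₂(P(x)/Q(x))

Computing term by term:
  P(1)·log₂(P(1)/Q(1)) = (7/20)·log₂((7/20)/(11/20)) = -0.22823
  P(2)·log₂(P(2)/Q(2)) = (1/20)·log₂((1/20)/(1/20)) = 0.00000
  P(3)·log₂(P(3)/Q(3)) = (1/20)·log₂((1/20)/(1/20)) = 0.00000
  P(4)·log₂(P(4)/Q(4)) = (11/20)·log₂((11/20)/(7/20)) = 0.35864

D_KL(P||Q) = -0.22823 + 0.00000 + 0.00000 + 0.35864 = 0.13041 ≈ 0.1304 bits

D_KL(Q||P) = Σ Q(x) log₂(Q(x)/P(x))

Computing term by term:
  Q(1)·log₂(Q(1)/P(1)) = (11/20)·log₂((11/20)/(7/20)) = 0.35864
  Q(2)·log₂(Q(2)/P(2)) = (1/20)·log₂((1/20)/(1/20)) = 0.00000
  Q(3)·log₂(Q(3)/P(3)) = (1/20)·log₂((1/20)/(1/20)) = 0.00000
  Q(4)·log₂(Q(4)/P(4)) = (7/20)·log₂((7/20)/(11/20)) = -0.22823

D_KL(Q||P) = 0.35864 + 0.00000 + 0.00000 - 0.22823 = 0.13041 ≈ 0.1304 bits

These ARE equal here. Q is P with outcomes relabeled (Q(1) = P(4), Q(2) = P(3), Q(3) = P(2), Q(4) = P(1)) by a relabeling that is its own inverse, so the two sums contain exactly the same terms in a different order. This is a special case — KL divergence is not symmetric in general: D_KL(P||Q) ≠ D_KL(Q||P) for most P, Q.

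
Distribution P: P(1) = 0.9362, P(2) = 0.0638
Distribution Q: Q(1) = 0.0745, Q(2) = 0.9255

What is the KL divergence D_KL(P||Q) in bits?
3.1724 bits

D_KL(P||Q) = Σ P(x) log₂(P(x)/Q(x))

Computing term by term:
  P(1)·log₂(P(1)/Q(1)) = 0.9362·log₂(0.9362/0.0745) = 3.41854
  P(2)·log₂(P(2)/Q(2)) = 0.0638·log₂(0.0638/0.9255) = -0.24618

D_KL(P||Q) = 3.41854 - 0.24618 = 3.17236 ≈ 3.1724 bits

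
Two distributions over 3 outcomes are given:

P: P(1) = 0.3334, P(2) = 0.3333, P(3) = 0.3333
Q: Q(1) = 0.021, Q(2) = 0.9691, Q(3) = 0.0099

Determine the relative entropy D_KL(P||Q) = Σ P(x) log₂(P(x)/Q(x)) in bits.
2.5076 bits

D_KL(P||Q) = Σ P(x) log₂(P(x)/Q(x))

Computing term by term:
  P(1)·log₂(P(1)/Q(1)) = 0.3334·log₂(0.3334/0.021) = 1.32986
  P(2)·log₂(P(2)/Q(2)) = 0.3333·log₂(0.3333/0.9691) = -0.51322
  P(3)·log₂(P(3)/Q(3)) = 0.3333·log₂(0.3333/0.0099) = 1.69091

D_KL(P||Q) = 1.32986 - 0.51322 + 1.69091 = 2.50755 ≈ 2.5076 bits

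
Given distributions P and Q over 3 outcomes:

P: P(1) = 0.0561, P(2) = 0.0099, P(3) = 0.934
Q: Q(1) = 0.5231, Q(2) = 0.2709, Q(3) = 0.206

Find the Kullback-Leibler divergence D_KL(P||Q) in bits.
1.8089 bits

D_KL(P||Q) = Σ P(x) log₂(P(x)/Q(x))

Computing term by term:
  P(1)·log₂(P(1)/Q(1)) = 0.0561·log₂(0.0561/0.5231) = -0.18070
  P(2)·log₂(P(2)/Q(2)) = 0.0099·log₂(0.0099/0.2709) = -0.04726
  P(3)·log₂(P(3)/Q(3)) = 0.934·log₂(0.934/0.206) = 2.03685

D_KL(P||Q) = -0.18070 - 0.04726 + 2.03685 = 1.80889 ≈ 1.8089 bits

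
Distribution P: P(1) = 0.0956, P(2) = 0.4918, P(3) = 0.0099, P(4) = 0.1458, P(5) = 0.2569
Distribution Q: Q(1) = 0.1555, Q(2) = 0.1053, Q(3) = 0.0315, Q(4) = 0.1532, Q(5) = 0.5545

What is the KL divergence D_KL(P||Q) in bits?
0.7144 bits

D_KL(P||Q) = Σ P(x) log₂(P(x)/Q(x))

Computing term by term:
  P(1)·log₂(P(1)/Q(1)) = 0.0956·log₂(0.0956/0.1555) = -0.06710
  P(2)·log₂(P(2)/Q(2)) = 0.4918·log₂(0.4918/0.1053) = 1.09355
  P(3)·log₂(P(3)/Q(3)) = 0.0099·log₂(0.0099/0.0315) = -0.01653
  P(4)·log₂(P(4)/Q(4)) = 0.1458·log₂(0.1458/0.1532) = -0.01041
  P(5)·log₂(P(5)/Q(5)) = 0.2569·log₂(0.2569/0.5545) = -0.28515

D_KL(P||Q) = -0.06710 + 1.09355 - 0.01653 - 0.01041 - 0.28515 = 0.71436 ≈ 0.7144 bits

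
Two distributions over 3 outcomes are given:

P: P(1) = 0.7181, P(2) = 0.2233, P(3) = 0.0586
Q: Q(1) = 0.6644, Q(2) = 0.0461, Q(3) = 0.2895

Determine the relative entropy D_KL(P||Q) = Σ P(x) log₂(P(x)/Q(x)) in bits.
0.4537 bits

D_KL(P||Q) = Σ P(x) log₂(P(x)/Q(x))

Computing term by term:
  P(1)·log₂(P(1)/Q(1)) = 0.7181·log₂(0.7181/0.6644) = 0.08052
  P(2)·log₂(P(2)/Q(2)) = 0.2233·log₂(0.2233/0.0461) = 0.50826
  P(3)·log₂(P(3)/Q(3)) = 0.0586·log₂(0.0586/0.2895) = -0.13505

D_KL(P||Q) = 0.08052 + 0.50826 - 0.13505 = 0.45373 ≈ 0.4537 bits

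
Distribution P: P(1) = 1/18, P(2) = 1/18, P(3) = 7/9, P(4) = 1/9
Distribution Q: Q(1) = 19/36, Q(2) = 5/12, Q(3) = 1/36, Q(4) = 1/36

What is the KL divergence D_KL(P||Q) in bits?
3.6193 bits

D_KL(P||Q) = Σ P(x) log₂(P(x)/Q(x))

Computing term by term:
  P(1)·log₂(P(1)/Q(1)) = (1/18)·log₂((1/18)/(19/36)) = -0.18044
  P(2)·log₂(P(2)/Q(2)) = (1/18)·log₂((1/18)/(5/12)) = -0.16149
  P(3)·log₂(P(3)/Q(3)) = (7/9)·log₂((7/9)/(1/36)) = 3.73905
  P(4)·log₂(P(4)/Q(4)) = (1/9)·log₂((1/9)/(1/36)) = 0.22222

D_KL(P||Q) = -0.18044 - 0.16149 + 3.73905 + 0.22222 = 3.61934 ≈ 3.6193 bits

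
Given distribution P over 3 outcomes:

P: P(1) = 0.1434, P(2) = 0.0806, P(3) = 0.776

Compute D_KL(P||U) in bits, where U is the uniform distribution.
0.6064 bits

U(i) = 1/3 for all i

D_KL(P||U) = Σ P(x) log₂(P(x) / (1/3))
           = Σ P(x) log₂(P(x)) + log₂(3)
           = log₂(3) - H(P)

H(P) = -Σ P(x) log₂(P(x)):
  -P(1)·log₂(P(1)) = -(0.1434)·log₂(0.1434) = 0.40179
  -P(2)·log₂(P(2)) = -(0.0806)·log₂(0.0806) = 0.29283
  -P(3)·log₂(P(3)) = -(0.776)·log₂(0.776) = 0.28392
H(P) = 0.40179 + 0.29283 + 0.28392 = 0.97854 bits

log₂(3) = 1.58496 bits

D_KL(P||U) = 1.58496 - 0.97854 = 0.60642 ≈ 0.6064 bits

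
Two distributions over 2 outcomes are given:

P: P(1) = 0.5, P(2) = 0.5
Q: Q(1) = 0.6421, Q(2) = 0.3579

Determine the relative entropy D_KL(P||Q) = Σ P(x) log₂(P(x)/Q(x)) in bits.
0.0608 bits

D_KL(P||Q) = Σ P(x) log₂(P(x)/Q(x))

Computing term by term:
  P(1)·log₂(P(1)/Q(1)) = 0.5·log₂(0.5/0.6421) = -0.18043
  P(2)·log₂(P(2)/Q(2)) = 0.5·log₂(0.5/0.3579) = 0.24119

D_KL(P||Q) = -0.18043 + 0.24119 = 0.06076 ≈ 0.0608 bits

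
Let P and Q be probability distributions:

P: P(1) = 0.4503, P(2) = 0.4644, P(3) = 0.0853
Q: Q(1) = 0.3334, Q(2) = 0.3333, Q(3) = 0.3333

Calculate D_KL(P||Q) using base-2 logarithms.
0.2498 bits

D_KL(P||Q) = Σ P(x) log₂(P(x)/Q(x))

Computing term by term:
  P(1)·log₂(P(1)/Q(1)) = 0.4503·log₂(0.4503/0.3334) = 0.19526
  P(2)·log₂(P(2)/Q(2)) = 0.4644·log₂(0.4644/0.3333) = 0.22224
  P(3)·log₂(P(3)/Q(3)) = 0.0853·log₂(0.0853/0.3333) = -0.16772

D_KL(P||Q) = 0.19526 + 0.22224 - 0.16772 = 0.24978 ≈ 0.2498 bits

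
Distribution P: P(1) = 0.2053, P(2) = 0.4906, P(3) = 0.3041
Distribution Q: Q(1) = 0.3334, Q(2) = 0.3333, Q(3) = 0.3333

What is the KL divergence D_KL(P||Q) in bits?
0.0898 bits

D_KL(P||Q) = Σ P(x) log₂(P(x)/Q(x))

Computing term by term:
  P(1)·log₂(P(1)/Q(1)) = 0.2053·log₂(0.2053/0.3334) = -0.14361
  P(2)·log₂(P(2)/Q(2)) = 0.4906·log₂(0.4906/0.3333) = 0.27362
  P(3)·log₂(P(3)/Q(3)) = 0.3041·log₂(0.3041/0.3333) = -0.04022

D_KL(P||Q) = -0.14361 + 0.27362 - 0.04022 = 0.08979 ≈ 0.0898 bits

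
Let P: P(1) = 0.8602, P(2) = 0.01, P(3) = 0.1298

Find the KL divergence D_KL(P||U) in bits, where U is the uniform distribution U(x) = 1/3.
0.9493 bits

U(i) = 1/3 for all i

D_KL(P||U) = Σ P(x) log₂(P(x) / (1/3))
           = Σ P(x) log₂(P(x)) + log₂(3)
           = log₂(3) - H(P)

H(P) = -Σ P(x) log₂(P(x)):
  -P(1)·log₂(P(1)) = -(0.8602)·log₂(0.8602) = 0.18688
  -P(2)·log₂(P(2)) = -(0.01)·log₂(0.01) = 0.06644
  -P(3)·log₂(P(3)) = -(0.1298)·log₂(0.1298) = 0.38234
H(P) = 0.18688 + 0.06644 + 0.38234 = 0.63566 bits

log₂(3) = 1.58496 bits

D_KL(P||U) = 1.58496 - 0.63566 = 0.94930 ≈ 0.9493 bits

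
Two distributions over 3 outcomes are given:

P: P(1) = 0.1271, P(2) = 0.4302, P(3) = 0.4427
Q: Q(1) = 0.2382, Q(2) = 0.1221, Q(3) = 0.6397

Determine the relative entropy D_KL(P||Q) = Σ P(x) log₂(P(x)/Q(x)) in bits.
0.4314 bits

D_KL(P||Q) = Σ P(x) log₂(P(x)/Q(x))

Computing term by term:
  P(1)·log₂(P(1)/Q(1)) = 0.1271·log₂(0.1271/0.2382) = -0.11518
  P(2)·log₂(P(2)/Q(2)) = 0.4302·log₂(0.4302/0.1221) = 0.78165
  P(3)·log₂(P(3)/Q(3)) = 0.4427·log₂(0.4427/0.6397) = -0.23510

D_KL(P||Q) = -0.11518 + 0.78165 - 0.23510 = 0.43137 ≈ 0.4314 bits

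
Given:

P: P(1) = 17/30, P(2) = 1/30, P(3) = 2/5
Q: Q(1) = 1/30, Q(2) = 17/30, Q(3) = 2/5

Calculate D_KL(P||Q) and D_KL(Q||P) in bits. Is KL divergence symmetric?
D_KL(P||Q) = 2.1800 bits, D_KL(Q||P) = 2.1800 bits. The two values coincide for this particular pair, but no — KL divergence is not symmetric in general.

D_KL(P||Q) = Σ P(x) log₂(P(x)/Q(x))

Computing term by term:
  P(1)·log₂(P(1)/Q(1)) = (17/30)·log₂((17/30)/(1/30)) = 2.31623
  P(2)·log₂(P(2)/Q(2)) = (1/30)·log₂((1/30)/(17/30)) = -0.13625
  P(3)·log₂(P(3)/Q(3)) = (2/5)·log₂((2/5)/(2/5)) = 0.00000

D_KL(P||Q) = 2.31623 - 0.13625 + 0.00000 = 2.17998 ≈ 2.1800 bits

D_KL(Q||P) = Σ Q(x) log₂(Q(x)/P(x))

Computing term by term:
  Q(1)·log₂(Q(1)/P(1)) = (1/30)·log₂((1/30)/(17/30)) = -0.13625
  Q(2)·log₂(Q(2)/P(2)) = (17/30)·log₂((17/30)/(1/30)) = 2.31623
  Q(3)·log₂(Q(3)/P(3)) = (2/5)·log₂((2/5)/(2/5)) = 0.00000

D_KL(Q||P) = -0.13625 + 2.31623 + 0.00000 = 2.17998 ≈ 2.1800 bits

These ARE equal here. Q is P with outcomes relabeled (Q(1) = P(2), Q(2) = P(1)) by a relabeling that is its own inverse, so the two sums contain exactly the same terms in a different order. This is a special case — KL divergence is not symmetric in general: D_KL(P||Q) ≠ D_KL(Q||P) for most P, Q.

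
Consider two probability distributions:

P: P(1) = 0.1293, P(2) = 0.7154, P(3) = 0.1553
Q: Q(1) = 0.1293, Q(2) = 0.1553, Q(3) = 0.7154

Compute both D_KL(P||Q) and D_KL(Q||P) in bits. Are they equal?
D_KL(P||Q) = 1.2343 bits, D_KL(Q||P) = 1.2343 bits. Yes, in this case they are equal (although KL divergence is not symmetric in general).

D_KL(P||Q) = Σ P(x) log₂(P(x)/Q(x))

Computing term by term:
  P(1)·log₂(P(1)/Q(1)) = 0.1293·log₂(0.1293/0.1293) = 0.00000
  P(2)·log₂(P(2)/Q(2)) = 0.7154·log₂(0.7154/0.1553) = 1.57652
  P(3)·log₂(P(3)/Q(3)) = 0.1553·log₂(0.1553/0.7154) = -0.34223

D_KL(P||Q) = 0.00000 + 1.57652 - 0.34223 = 1.23429 ≈ 1.2343 bits

D_KL(Q||P) = Σ Q(x) log₂(Q(x)/P(x))

Computing term by term:
  Q(1)·log₂(Q(1)/P(1)) = 0.1293·log₂(0.1293/0.1293) = 0.00000
  Q(2)·log₂(Q(2)/P(2)) = 0.1553·log₂(0.1553/0.7154) = -0.34223
  Q(3)·log₂(Q(3)/P(3)) = 0.7154·log₂(0.7154/0.1553) = 1.57652

D_KL(Q||P) = 0.00000 - 0.34223 + 1.57652 = 1.23429 ≈ 1.2343 bits

These ARE equal here. Q is P with outcomes relabeled (Q(2) = P(3), Q(3) = P(2)) by a relabeling that is its own inverse, so the two sums contain exactly the same terms in a different order. This is a special case — KL divergence is not symmetric in general: D_KL(P||Q) ≠ D_KL(Q||P) for most P, Q.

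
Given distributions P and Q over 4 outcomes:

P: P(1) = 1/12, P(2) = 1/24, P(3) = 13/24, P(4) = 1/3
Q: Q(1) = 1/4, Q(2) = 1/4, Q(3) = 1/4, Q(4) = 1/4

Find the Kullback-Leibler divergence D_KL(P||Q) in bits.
0.5028 bits

D_KL(P||Q) = Σ P(x) log₂(P(x)/Q(x))

Computing term by term:
  P(1)·log₂(P(1)/Q(1)) = (1/12)·log₂((1/12)/(1/4)) = -0.13208
  P(2)·log₂(P(2)/Q(2)) = (1/24)·log₂((1/24)/(1/4)) = -0.10771
  P(3)·log₂(P(3)/Q(3)) = (13/24)·log₂((13/24)/(1/4)) = 0.60422
  P(4)·log₂(P(4)/Q(4)) = (1/3)·log₂((1/3)/(1/4)) = 0.13835

D_KL(P||Q) = -0.13208 - 0.10771 + 0.60422 + 0.13835 = 0.50278 ≈ 0.5028 bits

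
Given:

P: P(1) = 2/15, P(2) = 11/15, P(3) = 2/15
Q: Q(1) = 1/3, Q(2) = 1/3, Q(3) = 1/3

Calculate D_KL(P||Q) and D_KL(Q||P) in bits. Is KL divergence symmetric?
D_KL(P||Q) = 0.4817 bits, D_KL(Q||P) = 0.5021 bits. No, KL divergence is not symmetric.

D_KL(P||Q) = Σ P(x) log₂(P(x)/Q(x))

Computing term by term:
  P(1)·log₂(P(1)/Q(1)) = (2/15)·log₂((2/15)/(1/3)) = -0.17626
  P(2)·log₂(P(2)/Q(2)) = (11/15)·log₂((11/15)/(1/3)) = 0.83417
  P(3)·log₂(P(3)/Q(3)) = (2/15)·log₂((2/15)/(1/3)) = -0.17626

D_KL(P||Q) = -0.17626 + 0.83417 - 0.17626 = 0.48165 ≈ 0.4817 bits

D_KL(Q||P) = Σ Q(x) log₂(Q(x)/P(x))

Computing term by term:
  Q(1)·log₂(Q(1)/P(1)) = (1/3)·log₂((1/3)/(2/15)) = 0.44064
  Q(2)·log₂(Q(2)/P(2)) = (1/3)·log₂((1/3)/(11/15)) = -0.37917
  Q(3)·log₂(Q(3)/P(3)) = (1/3)·log₂((1/3)/(2/15)) = 0.44064

D_KL(Q||P) = 0.44064 - 0.37917 + 0.44064 = 0.50211 ≈ 0.5021 bits

These are NOT equal (difference: 0.0204 bits). KL divergence is asymmetric: D_KL(P||Q) ≠ D_KL(Q||P) in general.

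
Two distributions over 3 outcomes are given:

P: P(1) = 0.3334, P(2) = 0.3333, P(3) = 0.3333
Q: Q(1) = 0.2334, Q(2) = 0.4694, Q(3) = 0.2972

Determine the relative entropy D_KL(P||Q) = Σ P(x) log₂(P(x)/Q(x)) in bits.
0.0620 bits

D_KL(P||Q) = Σ P(x) log₂(P(x)/Q(x))

Computing term by term:
  P(1)·log₂(P(1)/Q(1)) = 0.3334·log₂(0.3334/0.2334) = 0.17152
  P(2)·log₂(P(2)/Q(2)) = 0.3333·log₂(0.3333/0.4694) = -0.16465
  P(3)·log₂(P(3)/Q(3)) = 0.3333·log₂(0.3333/0.2972) = 0.05512

D_KL(P||Q) = 0.17152 - 0.16465 + 0.05512 = 0.06199 ≈ 0.0620 bits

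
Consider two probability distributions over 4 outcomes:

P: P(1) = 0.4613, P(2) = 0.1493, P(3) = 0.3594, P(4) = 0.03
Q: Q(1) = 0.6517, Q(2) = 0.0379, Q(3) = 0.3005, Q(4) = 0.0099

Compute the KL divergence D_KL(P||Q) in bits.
0.2061 bits

D_KL(P||Q) = Σ P(x) log₂(P(x)/Q(x))

Computing term by term:
  P(1)·log₂(P(1)/Q(1)) = 0.4613·log₂(0.4613/0.6517) = -0.22996
  P(2)·log₂(P(2)/Q(2)) = 0.1493·log₂(0.1493/0.0379) = 0.29531
  P(3)·log₂(P(3)/Q(3)) = 0.3594·log₂(0.3594/0.3005) = 0.09281
  P(4)·log₂(P(4)/Q(4)) = 0.03·log₂(0.03/0.0099) = 0.04798

D_KL(P||Q) = -0.22996 + 0.29531 + 0.09281 + 0.04798 = 0.20614 ≈ 0.2061 bits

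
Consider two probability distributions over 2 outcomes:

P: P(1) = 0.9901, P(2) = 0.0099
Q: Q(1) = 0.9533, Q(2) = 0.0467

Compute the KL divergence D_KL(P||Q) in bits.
0.0319 bits

D_KL(P||Q) = Σ P(x) log₂(P(x)/Q(x))

Computing term by term:
  P(1)·log₂(P(1)/Q(1)) = 0.9901·log₂(0.9901/0.9533) = 0.05410
  P(2)·log₂(P(2)/Q(2)) = 0.0099·log₂(0.0099/0.0467) = -0.02216

D_KL(P||Q) = 0.05410 - 0.02216 = 0.03194 ≈ 0.0319 bits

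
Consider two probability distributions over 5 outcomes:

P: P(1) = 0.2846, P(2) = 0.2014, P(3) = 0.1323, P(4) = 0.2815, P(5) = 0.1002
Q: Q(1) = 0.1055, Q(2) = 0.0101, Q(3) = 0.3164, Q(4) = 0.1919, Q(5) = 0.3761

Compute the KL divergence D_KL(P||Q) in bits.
1.0750 bits

D_KL(P||Q) = Σ P(x) log₂(P(x)/Q(x))

Computing term by term:
  P(1)·log₂(P(1)/Q(1)) = 0.2846·log₂(0.2846/0.1055) = 0.40746
  P(2)·log₂(P(2)/Q(2)) = 0.2014·log₂(0.2014/0.0101) = 0.86957
  P(3)·log₂(P(3)/Q(3)) = 0.1323·log₂(0.1323/0.3164) = -0.16643
  P(4)·log₂(P(4)/Q(4)) = 0.2815·log₂(0.2815/0.1919) = 0.15561
  P(5)·log₂(P(5)/Q(5)) = 0.1002·log₂(0.1002/0.3761) = -0.19121

D_KL(P||Q) = 0.40746 + 0.86957 - 0.16643 + 0.15561 - 0.19121 = 1.07500 ≈ 1.0750 bits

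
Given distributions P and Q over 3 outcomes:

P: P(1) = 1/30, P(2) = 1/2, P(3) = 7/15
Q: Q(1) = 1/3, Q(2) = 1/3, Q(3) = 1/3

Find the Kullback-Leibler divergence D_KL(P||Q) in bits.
0.4083 bits

D_KL(P||Q) = Σ P(x) log₂(P(x)/Q(x))

Computing term by term:
  P(1)·log₂(P(1)/Q(1)) = (1/30)·log₂((1/30)/(1/3)) = -0.11073
  P(2)·log₂(P(2)/Q(2)) = (1/2)·log₂((1/2)/(1/3)) = 0.29248
  P(3)·log₂(P(3)/Q(3)) = (7/15)·log₂((7/15)/(1/3)) = 0.22653

D_KL(P||Q) = -0.11073 + 0.29248 + 0.22653 = 0.40828 ≈ 0.4083 bits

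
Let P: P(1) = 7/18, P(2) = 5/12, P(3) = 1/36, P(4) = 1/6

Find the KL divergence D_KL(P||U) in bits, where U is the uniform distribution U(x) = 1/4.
0.3694 bits

U(i) = 1/4 for all i

D_KL(P||U) = Σ P(x) log₂(P(x) / (1/4))
           = Σ P(x) log₂(P(x)) + log₂(4)
           = log₂(4) - H(P)

H(P) = -Σ P(x) log₂(P(x)):
  -P(1)·log₂(P(1)) = -(7/18)·log₂(7/18) = 0.52989
  -P(2)·log₂(P(2)) = -(5/12)·log₂(5/12) = 0.52626
  -P(3)·log₂(P(3)) = -(1/36)·log₂(1/36) = 0.14361
  -P(4)·log₂(P(4)) = -(1/6)·log₂(1/6) = 0.43083
H(P) = 0.52989 + 0.52626 + 0.14361 + 0.43083 = 1.63059 bits

log₂(4) = 2.00000 bits

D_KL(P||U) = 2.00000 - 1.63059 = 0.36941 ≈ 0.3694 bits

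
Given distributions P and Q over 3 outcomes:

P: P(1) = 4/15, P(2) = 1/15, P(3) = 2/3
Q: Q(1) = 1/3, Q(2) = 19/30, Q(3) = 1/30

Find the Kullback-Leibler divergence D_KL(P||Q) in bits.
2.5789 bits

D_KL(P||Q) = Σ P(x) log₂(P(x)/Q(x))

Computing term by term:
  P(1)·log₂(P(1)/Q(1)) = (4/15)·log₂((4/15)/(1/3)) = -0.08585
  P(2)·log₂(P(2)/Q(2)) = (1/15)·log₂((1/15)/(19/30)) = -0.21653
  P(3)·log₂(P(3)/Q(3)) = (2/3)·log₂((2/3)/(1/30)) = 2.88129

D_KL(P||Q) = -0.08585 - 0.21653 + 2.88129 = 2.57891 ≈ 2.5789 bits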